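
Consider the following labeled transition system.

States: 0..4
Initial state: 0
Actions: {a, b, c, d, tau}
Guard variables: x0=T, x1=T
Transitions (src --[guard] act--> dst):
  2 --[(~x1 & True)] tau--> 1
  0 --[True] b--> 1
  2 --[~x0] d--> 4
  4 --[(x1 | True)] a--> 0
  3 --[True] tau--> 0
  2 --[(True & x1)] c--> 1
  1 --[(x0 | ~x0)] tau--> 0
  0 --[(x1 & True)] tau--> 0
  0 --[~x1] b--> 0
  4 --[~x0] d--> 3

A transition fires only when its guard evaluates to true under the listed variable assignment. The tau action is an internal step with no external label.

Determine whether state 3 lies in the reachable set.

Guard filter leaves 6 enabled edge(s).
Layer 0: {0}
Layer 1: {1}  now seen {0,1}
Reach set: {0,1}

Answer: UNREACHABLE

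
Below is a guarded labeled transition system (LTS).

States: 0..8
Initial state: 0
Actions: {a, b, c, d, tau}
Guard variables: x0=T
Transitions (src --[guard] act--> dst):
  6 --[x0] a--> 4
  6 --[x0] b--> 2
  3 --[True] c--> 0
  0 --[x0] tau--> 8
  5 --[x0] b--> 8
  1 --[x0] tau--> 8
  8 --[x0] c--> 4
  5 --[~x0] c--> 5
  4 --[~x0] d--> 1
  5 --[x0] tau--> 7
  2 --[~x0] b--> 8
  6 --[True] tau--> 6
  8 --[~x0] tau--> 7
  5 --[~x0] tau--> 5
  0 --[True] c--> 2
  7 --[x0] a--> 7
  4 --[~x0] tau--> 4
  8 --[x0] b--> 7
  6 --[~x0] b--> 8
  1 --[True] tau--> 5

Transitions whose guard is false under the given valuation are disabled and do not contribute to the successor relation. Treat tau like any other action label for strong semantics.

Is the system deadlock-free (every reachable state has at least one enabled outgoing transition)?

Answer: DEADLOCK at state 2

Analysis:
Reach set: {0,2,4,7,8}
  0: c→2  tau→8  [deg 2]
  2: ∅  [no exit]
  4: ∅  [no exit]
  7: a→7  [deg 1]
  8: b→7  c→4  [deg 2]
witness 2: c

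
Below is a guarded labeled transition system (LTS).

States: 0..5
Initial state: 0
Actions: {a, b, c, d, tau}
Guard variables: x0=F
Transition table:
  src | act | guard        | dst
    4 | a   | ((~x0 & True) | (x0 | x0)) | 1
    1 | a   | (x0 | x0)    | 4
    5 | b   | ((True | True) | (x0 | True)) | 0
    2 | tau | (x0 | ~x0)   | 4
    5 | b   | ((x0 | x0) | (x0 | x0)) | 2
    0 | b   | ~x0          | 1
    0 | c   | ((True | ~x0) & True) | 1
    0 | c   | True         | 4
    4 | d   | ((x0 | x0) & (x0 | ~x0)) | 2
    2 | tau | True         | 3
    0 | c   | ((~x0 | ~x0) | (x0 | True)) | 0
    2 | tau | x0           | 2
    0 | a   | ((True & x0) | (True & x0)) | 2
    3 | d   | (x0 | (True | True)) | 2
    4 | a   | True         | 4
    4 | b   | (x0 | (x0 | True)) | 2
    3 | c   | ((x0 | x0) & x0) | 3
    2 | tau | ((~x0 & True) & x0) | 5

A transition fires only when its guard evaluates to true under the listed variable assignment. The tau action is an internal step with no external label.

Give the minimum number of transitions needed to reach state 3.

Answer: 3

Analysis:
BFS to 3:
  L0 = {0}
  L1 = {1,4}
  L2 = {2}
  L3 = {3}
depth(3)=3, e.g. c·b·tau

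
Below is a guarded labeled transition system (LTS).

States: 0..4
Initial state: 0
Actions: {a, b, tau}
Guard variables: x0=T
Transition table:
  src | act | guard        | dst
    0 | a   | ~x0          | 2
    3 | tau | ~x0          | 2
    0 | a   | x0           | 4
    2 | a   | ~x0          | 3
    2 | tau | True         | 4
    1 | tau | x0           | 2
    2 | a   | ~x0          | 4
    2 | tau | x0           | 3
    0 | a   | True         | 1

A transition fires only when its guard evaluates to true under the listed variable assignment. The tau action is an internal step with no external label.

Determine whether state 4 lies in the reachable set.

Answer: REACHABLE

Working:
Guard filter leaves 5 enabled edge(s).
depth 0: {0}
depth 1: {1,4}  total {0,1,4}
depth 2: {2}  total {0,1,2,4}
depth 3: {3}  total {0,1,2,3,4}
Reachable = {0,1,2,3,4}
Path to 4: a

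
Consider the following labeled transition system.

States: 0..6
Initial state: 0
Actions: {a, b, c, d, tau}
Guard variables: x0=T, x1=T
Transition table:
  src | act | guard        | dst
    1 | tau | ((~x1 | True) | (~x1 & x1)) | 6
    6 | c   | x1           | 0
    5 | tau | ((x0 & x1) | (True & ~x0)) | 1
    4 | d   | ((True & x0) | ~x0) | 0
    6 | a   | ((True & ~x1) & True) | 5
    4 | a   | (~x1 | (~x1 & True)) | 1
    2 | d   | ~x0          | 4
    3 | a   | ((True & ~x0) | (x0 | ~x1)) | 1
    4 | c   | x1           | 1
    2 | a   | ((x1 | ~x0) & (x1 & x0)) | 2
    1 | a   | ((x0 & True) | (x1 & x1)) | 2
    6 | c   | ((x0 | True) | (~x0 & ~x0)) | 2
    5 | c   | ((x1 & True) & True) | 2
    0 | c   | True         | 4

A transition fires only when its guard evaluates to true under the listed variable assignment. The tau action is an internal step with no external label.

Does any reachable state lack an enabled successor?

Answer: DEADLOCK-FREE

Analysis:
R = {0,1,2,4,6}
  0: c→4  [deg 1]
  1: a→2  tau→6  [deg 2]
  2: a→2  [deg 1]
  4: c→1  d→0  [deg 2]
  6: c→0  c→2  [deg 2]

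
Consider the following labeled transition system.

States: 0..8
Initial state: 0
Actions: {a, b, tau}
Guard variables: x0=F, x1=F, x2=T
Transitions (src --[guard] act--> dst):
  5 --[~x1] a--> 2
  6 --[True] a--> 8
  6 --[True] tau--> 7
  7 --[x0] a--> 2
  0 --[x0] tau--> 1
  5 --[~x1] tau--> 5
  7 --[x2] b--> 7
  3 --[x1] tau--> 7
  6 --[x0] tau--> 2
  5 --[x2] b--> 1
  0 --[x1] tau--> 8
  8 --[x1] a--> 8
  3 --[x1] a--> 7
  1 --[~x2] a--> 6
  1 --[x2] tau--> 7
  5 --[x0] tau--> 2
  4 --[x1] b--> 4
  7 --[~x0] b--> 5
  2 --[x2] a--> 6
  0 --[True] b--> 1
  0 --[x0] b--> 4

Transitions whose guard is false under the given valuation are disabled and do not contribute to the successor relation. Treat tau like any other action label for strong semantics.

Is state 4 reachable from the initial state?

Guard filter leaves 10 enabled edge(s).
L0 = {0}
L1 = {1}  now seen {0,1}
L2 = {7}  now seen {0,1,7}
L3 = {5}  now seen {0,1,5,7}
L4 = {2}  now seen {0,1,2,5,7}
L5 = {6}  now seen {0,1,2,5,6,7}
L6 = {8}  now seen {0,1,2,5,6,7,8}
Reachable = {0,1,2,5,6,7,8}

Answer: UNREACHABLE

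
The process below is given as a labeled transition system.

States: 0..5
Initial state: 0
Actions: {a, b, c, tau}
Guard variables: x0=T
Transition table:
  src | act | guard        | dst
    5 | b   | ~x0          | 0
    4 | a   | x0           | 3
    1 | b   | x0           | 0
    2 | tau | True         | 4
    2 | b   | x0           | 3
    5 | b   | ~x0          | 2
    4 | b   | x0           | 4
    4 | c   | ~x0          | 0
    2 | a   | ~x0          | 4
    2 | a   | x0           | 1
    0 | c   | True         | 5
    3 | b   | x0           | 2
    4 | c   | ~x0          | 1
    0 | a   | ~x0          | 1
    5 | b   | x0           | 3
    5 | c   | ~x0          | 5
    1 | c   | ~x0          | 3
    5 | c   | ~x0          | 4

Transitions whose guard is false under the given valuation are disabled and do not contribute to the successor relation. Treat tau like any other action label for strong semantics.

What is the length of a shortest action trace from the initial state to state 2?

Answer: 3

Working:
BFS to 2:
  Layer 0: {0}
  Layer 1: {5}
  Layer 2: {3}
  Layer 3: {2}
depth(2)=3, e.g. c·b·b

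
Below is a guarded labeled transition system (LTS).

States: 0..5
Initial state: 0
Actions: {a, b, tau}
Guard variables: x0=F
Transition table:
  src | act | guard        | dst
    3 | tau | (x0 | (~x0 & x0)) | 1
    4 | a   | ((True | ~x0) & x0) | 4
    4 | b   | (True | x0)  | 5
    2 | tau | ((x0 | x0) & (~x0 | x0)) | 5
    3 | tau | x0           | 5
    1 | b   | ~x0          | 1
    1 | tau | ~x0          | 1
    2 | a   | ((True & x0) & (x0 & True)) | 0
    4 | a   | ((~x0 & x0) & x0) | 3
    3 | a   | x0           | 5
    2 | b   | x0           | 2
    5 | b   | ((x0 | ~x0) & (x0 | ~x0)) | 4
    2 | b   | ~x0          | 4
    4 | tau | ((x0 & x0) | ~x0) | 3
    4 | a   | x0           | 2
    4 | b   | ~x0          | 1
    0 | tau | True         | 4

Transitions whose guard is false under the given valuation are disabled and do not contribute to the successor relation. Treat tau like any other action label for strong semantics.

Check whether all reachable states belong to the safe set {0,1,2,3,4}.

Answer: INVARIANT VIOLATED at state 5

Analysis:
Inv-set: {0,1,2,3,4}
Reach set: {0,1,3,4,5}
  0: ✓
  1: ✓
  3: ✓
  4: ✓
  5: outside
reach 5 via tau·b — violates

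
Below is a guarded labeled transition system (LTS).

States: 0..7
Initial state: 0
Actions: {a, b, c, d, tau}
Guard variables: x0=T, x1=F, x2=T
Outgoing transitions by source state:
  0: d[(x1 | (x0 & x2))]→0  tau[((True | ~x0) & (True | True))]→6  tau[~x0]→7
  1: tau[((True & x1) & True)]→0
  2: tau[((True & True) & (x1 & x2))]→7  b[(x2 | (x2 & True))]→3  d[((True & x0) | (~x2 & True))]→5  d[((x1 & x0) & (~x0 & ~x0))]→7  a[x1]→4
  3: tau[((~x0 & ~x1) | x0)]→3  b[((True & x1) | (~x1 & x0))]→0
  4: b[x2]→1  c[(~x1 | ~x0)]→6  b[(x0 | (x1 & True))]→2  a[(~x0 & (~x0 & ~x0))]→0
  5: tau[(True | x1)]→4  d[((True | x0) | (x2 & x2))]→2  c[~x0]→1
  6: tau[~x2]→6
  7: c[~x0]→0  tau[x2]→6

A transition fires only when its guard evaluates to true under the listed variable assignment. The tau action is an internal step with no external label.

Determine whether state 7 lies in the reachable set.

12 transition(s) survive guard evaluation.
depth 0: {0}
depth 1: {6}  now seen {0,6}
Reach set: {0,6}

Answer: UNREACHABLE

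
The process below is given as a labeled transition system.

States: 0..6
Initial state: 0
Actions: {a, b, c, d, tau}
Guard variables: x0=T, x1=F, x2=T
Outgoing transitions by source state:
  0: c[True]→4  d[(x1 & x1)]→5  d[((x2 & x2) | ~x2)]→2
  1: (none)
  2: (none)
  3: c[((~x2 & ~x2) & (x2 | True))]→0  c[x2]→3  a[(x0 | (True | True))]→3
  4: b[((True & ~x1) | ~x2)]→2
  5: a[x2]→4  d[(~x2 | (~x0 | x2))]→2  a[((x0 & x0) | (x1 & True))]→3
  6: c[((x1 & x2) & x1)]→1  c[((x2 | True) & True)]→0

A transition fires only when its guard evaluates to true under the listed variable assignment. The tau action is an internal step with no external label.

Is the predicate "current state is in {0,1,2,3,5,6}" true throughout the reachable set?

Answer: INVARIANT VIOLATED at state 4

Trace:
Allowed set {0,1,2,3,5,6}
R = {0,2,4}
  0: safe
  2: safe
  4: VIOLATES
witness against invariant: c → 4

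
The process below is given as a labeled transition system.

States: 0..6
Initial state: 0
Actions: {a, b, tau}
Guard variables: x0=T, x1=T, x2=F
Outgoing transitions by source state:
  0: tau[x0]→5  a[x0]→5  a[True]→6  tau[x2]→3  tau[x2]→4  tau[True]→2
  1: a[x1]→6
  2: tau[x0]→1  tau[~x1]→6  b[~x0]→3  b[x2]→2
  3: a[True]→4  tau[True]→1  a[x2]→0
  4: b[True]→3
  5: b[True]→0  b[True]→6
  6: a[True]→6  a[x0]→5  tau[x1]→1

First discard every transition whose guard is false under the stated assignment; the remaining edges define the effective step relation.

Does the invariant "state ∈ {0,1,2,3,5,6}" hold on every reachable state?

Allowed set {0,1,2,3,5,6}
Reachable = {0,1,2,5,6}
  0: ok
  1: ok
  2: ok
  5: ok
  6: ok

Answer: INVARIANT HOLDS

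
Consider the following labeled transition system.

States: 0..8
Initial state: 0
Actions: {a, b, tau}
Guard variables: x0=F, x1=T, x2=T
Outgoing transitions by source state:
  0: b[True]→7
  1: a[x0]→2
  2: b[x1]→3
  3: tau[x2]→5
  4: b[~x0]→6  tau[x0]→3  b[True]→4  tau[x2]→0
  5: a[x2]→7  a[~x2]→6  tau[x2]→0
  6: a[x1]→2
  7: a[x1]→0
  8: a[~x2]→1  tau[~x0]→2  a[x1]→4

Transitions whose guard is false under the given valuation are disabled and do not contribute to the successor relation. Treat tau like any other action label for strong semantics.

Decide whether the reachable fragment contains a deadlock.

Reach set: {0,7}
  0: b→7  [deg 1]
  7: a→0  [deg 1]

Answer: DEADLOCK-FREE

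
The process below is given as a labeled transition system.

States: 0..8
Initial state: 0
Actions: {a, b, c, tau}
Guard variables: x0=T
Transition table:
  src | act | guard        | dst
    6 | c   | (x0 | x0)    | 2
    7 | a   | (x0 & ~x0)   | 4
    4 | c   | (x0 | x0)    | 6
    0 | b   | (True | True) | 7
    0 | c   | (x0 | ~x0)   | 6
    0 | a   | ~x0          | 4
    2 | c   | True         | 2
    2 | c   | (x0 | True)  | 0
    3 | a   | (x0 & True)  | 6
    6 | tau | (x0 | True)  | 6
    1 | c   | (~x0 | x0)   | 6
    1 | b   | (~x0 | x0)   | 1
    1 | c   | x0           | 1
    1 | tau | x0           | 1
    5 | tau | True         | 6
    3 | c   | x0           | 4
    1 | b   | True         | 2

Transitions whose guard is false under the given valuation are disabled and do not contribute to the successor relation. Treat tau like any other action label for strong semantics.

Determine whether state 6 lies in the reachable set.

Answer: REACHABLE

Analysis:
15 transition(s) survive guard evaluation.
L0 = {0}
L1 = {6,7}  now seen {0,6,7}
L2 = {2}  now seen {0,2,6,7}
Reach set: {0,2,6,7}
trace reaching 6: c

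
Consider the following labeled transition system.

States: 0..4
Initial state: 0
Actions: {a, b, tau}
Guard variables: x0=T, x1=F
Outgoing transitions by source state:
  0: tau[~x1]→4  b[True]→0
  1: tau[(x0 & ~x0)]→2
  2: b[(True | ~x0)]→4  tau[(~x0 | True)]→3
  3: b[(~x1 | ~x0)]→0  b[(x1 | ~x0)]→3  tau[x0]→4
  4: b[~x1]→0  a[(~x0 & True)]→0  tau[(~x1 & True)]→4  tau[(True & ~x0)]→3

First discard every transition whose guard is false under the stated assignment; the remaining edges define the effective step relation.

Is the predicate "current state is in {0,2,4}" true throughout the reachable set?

Answer: INVARIANT HOLDS

Trace:
Allowed set {0,2,4}
R = {0,4}
  0: safe
  4: safe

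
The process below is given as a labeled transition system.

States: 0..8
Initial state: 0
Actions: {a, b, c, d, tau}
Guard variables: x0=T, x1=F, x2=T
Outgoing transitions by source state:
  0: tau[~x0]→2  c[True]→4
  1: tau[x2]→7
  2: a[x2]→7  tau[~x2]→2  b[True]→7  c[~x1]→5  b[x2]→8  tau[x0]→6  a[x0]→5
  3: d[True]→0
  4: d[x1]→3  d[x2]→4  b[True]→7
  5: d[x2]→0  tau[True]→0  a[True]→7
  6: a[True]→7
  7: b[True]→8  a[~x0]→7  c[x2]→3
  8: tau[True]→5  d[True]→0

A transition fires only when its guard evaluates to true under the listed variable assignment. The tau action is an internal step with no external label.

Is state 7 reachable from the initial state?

Guard filter leaves 19 enabled edge(s).
depth 0: {0}
depth 1: {4}  total {0,4}
depth 2: {7}  total {0,4,7}
depth 3: {3,8}  total {0,3,4,7,8}
depth 4: {5}  total {0,3,4,5,7,8}
R = {0,3,4,5,7,8}
trace reaching 7: c·b

Answer: REACHABLE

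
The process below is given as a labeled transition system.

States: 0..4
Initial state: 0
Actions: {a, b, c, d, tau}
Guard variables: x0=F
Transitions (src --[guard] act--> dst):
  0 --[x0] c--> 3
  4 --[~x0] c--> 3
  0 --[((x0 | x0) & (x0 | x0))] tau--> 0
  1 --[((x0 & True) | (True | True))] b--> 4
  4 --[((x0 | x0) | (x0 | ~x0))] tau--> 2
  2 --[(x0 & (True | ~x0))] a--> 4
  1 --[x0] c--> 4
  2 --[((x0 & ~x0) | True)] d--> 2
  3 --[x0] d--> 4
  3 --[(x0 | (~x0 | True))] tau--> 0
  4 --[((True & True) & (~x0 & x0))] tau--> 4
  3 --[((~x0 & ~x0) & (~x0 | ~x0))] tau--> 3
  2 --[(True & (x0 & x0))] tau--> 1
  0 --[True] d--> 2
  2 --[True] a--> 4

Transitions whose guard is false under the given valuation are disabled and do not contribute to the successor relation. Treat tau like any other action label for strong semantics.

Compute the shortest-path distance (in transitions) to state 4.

BFS to 4:
  depth 0: {0}
  depth 1: {2}
  depth 2: {4}
first hit 4 at d=2 via d·a

Answer: 2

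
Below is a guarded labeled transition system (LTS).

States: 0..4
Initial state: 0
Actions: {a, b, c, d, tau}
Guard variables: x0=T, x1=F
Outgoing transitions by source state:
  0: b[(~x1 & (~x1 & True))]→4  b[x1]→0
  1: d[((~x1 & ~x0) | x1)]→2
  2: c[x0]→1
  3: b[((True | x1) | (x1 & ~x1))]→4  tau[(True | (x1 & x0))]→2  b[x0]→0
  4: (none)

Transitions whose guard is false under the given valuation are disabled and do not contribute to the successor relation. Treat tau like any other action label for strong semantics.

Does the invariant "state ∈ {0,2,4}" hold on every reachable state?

Answer: INVARIANT HOLDS

Working:
Allowed set {0,2,4}
Reach set: {0,4}
  0: ok
  4: ok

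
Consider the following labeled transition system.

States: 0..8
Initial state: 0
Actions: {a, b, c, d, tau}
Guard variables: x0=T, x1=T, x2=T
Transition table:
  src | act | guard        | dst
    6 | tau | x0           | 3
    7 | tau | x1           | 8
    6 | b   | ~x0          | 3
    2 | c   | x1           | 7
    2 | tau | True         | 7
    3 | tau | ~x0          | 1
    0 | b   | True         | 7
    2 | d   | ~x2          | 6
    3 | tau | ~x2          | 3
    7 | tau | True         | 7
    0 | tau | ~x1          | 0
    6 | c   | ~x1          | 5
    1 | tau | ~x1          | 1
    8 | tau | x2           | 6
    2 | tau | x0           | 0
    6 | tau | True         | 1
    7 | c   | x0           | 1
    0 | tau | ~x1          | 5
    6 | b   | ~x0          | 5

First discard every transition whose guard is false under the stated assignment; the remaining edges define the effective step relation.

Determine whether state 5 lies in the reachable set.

After dropping false guards: 10 live edges.
depth 0: {0}
depth 1: {7}  cumulative {0,7}
depth 2: {1,8}  cumulative {0,1,7,8}
depth 3: {6}  cumulative {0,1,6,7,8}
depth 4: {3}  cumulative {0,1,3,6,7,8}
Reach set: {0,1,3,6,7,8}

Answer: UNREACHABLE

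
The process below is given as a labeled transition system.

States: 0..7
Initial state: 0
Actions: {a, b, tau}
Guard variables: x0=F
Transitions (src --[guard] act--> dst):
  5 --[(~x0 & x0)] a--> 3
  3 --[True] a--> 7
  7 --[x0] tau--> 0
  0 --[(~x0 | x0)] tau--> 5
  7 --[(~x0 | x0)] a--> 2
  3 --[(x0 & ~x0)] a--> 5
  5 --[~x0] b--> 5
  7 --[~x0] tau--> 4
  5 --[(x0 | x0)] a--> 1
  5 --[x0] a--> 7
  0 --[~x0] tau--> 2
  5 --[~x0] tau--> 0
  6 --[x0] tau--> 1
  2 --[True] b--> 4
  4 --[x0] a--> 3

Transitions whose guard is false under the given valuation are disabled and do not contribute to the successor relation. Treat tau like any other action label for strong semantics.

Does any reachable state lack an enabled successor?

Reachable = {0,2,4,5}
  0: tau→2  tau→5  [2 out]
  2: b→4  [1 out]
  4: ∅  [no exit]
  5: b→5  tau→0  [2 out]
Path to 4: tau·b

Answer: DEADLOCK at state 4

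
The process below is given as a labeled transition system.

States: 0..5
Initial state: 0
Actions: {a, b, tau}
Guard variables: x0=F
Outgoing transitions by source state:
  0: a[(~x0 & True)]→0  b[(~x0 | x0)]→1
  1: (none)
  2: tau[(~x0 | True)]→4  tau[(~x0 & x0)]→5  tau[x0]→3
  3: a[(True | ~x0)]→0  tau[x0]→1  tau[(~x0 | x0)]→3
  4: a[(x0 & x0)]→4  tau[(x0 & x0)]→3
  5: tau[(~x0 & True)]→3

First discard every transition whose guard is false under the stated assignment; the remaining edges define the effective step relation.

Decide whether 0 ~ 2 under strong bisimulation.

Answer: NOT BISIMILAR

Analysis:
Refine partition for ~:
  P[0] = {{0,1,2,3,4,5}}
  P[1] = {{0},{1,4},{2,5},{3}}
  P[2] = {{0},{1,4},{2},{3},{5}}
Fixed point at round 3; 5 class(es).
0∈{0}, 2∈{2}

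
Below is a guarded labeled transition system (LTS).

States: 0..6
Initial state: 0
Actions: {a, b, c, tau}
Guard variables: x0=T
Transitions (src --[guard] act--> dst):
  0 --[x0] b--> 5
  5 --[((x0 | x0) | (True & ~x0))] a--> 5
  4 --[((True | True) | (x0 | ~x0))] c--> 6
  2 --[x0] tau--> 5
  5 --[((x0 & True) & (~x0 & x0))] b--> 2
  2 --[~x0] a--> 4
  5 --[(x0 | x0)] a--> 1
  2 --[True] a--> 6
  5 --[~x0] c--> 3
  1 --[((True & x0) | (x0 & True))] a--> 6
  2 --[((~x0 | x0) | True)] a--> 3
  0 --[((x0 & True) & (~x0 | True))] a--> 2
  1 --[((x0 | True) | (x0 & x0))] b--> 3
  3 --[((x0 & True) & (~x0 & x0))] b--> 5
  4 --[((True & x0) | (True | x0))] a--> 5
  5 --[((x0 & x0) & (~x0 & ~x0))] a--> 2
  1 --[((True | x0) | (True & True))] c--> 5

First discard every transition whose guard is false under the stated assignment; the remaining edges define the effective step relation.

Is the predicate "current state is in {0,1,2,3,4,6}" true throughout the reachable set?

Answer: INVARIANT VIOLATED at state 5

Working:
Inv-set: {0,1,2,3,4,6}
R = {0,1,2,3,5,6}
  0: ✓
  1: ✓
  2: ✓
  3: ✓
  5: VIOLATES
  6: ✓
reach 5 via b — violates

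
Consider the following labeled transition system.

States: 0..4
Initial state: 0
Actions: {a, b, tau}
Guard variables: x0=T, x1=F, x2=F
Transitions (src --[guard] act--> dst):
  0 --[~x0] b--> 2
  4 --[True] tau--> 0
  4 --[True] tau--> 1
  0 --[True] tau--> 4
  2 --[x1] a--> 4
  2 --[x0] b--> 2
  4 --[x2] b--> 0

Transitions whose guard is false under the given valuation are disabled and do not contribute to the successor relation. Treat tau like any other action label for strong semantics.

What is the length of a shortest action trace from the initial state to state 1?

BFS to 1:
  L0 = {0}
  L1 = {4}
  L2 = {1}
depth(1)=2, e.g. tau·tau

Answer: 2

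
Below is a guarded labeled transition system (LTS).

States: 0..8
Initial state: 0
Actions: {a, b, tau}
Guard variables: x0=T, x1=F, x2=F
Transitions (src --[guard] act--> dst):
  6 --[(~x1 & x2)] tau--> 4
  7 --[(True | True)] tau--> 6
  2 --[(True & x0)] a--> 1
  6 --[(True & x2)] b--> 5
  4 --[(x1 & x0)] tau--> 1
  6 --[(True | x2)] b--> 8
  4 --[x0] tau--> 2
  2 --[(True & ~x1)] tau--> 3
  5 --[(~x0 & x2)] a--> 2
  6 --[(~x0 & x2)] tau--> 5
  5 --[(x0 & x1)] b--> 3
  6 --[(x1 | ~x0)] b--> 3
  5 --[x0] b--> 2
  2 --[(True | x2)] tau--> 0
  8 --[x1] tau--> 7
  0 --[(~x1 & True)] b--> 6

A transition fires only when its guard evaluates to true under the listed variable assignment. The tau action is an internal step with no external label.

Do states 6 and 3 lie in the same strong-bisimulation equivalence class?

Refine partition for ~:
  π0 = {{0,1,2,3,4,5,6,7,8}}
  π1 = {{0,5,6},{1,3,8},{2},{4,7}}
  π2 = {{0},{1,3,8},{2},{4},{5},{6},{7}}
Fixed point at round 3; 7 class(es).
[6]={6}  [3]={1,3,8}

Answer: NOT BISIMILAR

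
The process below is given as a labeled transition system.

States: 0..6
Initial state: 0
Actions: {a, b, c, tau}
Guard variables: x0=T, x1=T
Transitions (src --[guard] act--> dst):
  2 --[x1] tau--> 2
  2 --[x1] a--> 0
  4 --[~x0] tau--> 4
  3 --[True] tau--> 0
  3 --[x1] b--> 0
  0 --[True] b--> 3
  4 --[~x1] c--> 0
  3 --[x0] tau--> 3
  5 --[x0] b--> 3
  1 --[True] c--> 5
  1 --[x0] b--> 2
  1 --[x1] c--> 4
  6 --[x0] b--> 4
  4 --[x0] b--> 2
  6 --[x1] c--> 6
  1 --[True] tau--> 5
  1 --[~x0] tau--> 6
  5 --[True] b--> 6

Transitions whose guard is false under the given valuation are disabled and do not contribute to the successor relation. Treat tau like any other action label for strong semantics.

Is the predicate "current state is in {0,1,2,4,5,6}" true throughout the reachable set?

Answer: INVARIANT VIOLATED at state 3

Analysis:
Allowed set {0,1,2,4,5,6}
R = {0,3}
  0: safe
  3: ✗ unsafe
reach 3 via b — violates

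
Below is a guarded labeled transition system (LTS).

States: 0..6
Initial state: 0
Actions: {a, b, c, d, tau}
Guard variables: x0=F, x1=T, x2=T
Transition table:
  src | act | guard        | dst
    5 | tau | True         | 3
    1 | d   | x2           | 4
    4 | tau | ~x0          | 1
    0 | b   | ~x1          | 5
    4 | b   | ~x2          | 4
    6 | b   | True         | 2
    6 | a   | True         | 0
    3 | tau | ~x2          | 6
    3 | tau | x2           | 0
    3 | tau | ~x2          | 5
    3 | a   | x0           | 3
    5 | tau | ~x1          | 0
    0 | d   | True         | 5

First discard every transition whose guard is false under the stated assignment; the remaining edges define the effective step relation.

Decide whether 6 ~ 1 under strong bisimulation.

Refine partition for ~:
  round 0: {{0,1,2,3,4,5,6}}
  round 1: {{0,1},{2},{3,4,5},{6}}
  round 2: {{0,1},{2},{3,4},{5},{6}}
  round 3: {{0},{1},{2},{3,4},{5},{6}}
  round 4: {{0},{1},{2},{3},{4},{5},{6}}
stable after 5 split(s): 7 block(s)
[6]={6}  [1]={1}

Answer: NOT BISIMILAR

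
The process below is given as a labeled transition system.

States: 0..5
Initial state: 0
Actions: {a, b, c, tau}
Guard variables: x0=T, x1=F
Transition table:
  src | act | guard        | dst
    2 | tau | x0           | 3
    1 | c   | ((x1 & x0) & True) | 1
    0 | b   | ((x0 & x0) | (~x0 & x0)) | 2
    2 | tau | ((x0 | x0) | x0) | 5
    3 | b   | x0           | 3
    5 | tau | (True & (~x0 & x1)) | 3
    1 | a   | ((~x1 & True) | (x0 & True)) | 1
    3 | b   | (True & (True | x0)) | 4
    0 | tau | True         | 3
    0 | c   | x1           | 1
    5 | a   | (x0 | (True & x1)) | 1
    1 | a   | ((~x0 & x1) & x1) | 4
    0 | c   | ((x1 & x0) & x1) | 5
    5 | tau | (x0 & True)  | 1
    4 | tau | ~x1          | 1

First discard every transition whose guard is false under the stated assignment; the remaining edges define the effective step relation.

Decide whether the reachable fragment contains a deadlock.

Answer: DEADLOCK-FREE

Trace:
Reachable = {0,1,2,3,4,5}
  0: b→2  tau→3  [2 exit(s)]
  1: a→1  [1 exit(s)]
  2: tau→3  tau→5  [2 exit(s)]
  3: b→3  b→4  [2 exit(s)]
  4: tau→1  [1 exit(s)]
  5: a→1  tau→1  [2 exit(s)]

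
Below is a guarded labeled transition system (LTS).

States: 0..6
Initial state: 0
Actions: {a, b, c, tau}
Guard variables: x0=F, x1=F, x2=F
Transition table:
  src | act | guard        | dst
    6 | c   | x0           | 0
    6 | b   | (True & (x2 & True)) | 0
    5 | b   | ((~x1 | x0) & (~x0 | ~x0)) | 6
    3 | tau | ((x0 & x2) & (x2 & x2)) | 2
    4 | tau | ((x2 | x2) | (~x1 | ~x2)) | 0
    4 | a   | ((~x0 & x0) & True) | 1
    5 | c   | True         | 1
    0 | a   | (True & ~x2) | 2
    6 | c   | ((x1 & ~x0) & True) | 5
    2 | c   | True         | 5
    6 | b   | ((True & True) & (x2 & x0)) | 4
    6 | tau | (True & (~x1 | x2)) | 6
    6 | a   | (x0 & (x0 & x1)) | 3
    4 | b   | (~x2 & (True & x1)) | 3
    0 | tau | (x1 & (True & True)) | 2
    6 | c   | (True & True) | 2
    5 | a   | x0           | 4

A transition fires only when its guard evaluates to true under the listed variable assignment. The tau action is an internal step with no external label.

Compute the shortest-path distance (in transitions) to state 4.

Breadth-first toward 4:
  depth 0: {0}
  depth 1: {2}
  depth 2: {5}
  depth 3: {1,6}
4 never appears.

Answer: UNREACHABLE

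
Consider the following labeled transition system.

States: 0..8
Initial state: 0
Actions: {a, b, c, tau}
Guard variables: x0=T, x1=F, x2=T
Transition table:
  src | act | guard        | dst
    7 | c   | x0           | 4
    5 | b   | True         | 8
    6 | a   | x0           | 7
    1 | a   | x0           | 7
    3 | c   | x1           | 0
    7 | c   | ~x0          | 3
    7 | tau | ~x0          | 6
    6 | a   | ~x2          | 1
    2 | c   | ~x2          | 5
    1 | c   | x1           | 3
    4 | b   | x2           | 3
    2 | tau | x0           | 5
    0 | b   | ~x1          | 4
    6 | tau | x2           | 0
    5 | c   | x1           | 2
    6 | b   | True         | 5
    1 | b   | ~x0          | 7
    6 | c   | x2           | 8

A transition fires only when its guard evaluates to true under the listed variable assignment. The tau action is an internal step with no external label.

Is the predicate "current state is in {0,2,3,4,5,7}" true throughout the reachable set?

Answer: INVARIANT HOLDS

Trace:
Allowed set {0,2,3,4,5,7}
Reach set: {0,3,4}
  0: ✓
  3: ✓
  4: ✓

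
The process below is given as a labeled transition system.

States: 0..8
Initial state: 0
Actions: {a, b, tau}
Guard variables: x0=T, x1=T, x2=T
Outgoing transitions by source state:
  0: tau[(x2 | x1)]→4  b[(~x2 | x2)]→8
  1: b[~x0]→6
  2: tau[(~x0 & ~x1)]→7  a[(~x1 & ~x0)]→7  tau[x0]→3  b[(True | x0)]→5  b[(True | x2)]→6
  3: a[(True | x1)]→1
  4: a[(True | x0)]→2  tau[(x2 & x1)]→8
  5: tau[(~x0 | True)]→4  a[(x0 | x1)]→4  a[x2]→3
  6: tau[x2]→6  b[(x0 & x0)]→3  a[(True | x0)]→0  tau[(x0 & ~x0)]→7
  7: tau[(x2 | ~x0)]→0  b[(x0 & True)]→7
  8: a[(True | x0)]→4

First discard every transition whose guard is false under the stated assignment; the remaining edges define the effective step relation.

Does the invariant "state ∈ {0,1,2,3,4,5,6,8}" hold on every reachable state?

Answer: INVARIANT HOLDS

Trace:
Inv-set: {0,1,2,3,4,5,6,8}
Reach set: {0,1,2,3,4,5,6,8}
  0: safe
  1: safe
  2: safe
  3: safe
  4: safe
  5: safe
  6: safe
  8: safe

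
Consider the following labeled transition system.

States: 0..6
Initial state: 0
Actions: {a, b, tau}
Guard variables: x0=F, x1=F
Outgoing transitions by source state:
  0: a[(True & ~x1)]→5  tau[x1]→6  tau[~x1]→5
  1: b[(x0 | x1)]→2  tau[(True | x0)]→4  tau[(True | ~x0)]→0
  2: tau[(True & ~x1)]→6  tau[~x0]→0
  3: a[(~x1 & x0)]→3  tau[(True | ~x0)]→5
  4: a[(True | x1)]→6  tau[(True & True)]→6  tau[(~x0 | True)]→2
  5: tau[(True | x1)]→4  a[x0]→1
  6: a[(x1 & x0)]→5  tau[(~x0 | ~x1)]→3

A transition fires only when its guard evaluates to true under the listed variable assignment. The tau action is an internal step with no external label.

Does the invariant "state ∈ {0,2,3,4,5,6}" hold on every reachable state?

Safe = {0,2,3,4,5,6}
Reach set: {0,2,3,4,5,6}
  0: ✓
  2: ✓
  3: ✓
  4: ✓
  5: ✓
  6: ✓

Answer: INVARIANT HOLDS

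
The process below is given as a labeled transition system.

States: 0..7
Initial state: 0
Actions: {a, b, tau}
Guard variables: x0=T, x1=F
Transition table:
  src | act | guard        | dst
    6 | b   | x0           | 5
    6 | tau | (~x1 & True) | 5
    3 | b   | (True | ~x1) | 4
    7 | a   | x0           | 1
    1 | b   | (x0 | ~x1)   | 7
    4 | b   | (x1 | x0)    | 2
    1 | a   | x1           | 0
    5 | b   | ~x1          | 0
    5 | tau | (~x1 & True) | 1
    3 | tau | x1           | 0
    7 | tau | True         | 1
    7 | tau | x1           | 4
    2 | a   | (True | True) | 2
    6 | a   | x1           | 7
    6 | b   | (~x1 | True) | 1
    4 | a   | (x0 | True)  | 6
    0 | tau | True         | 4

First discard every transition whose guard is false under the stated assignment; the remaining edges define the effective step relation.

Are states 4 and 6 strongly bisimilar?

Answer: NOT BISIMILAR

Trace:
Bisimulation quotient by refinement:
  P[0] = {{0,1,2,3,4,5,6,7}}
  P[1] = {{0},{1,3},{2},{4},{5,6},{7}}
  P[2] = {{0},{1},{2},{3},{4},{5},{6},{7}}
8 equivalence class(es) (converged in 3)
4∈{4}, 6∈{6}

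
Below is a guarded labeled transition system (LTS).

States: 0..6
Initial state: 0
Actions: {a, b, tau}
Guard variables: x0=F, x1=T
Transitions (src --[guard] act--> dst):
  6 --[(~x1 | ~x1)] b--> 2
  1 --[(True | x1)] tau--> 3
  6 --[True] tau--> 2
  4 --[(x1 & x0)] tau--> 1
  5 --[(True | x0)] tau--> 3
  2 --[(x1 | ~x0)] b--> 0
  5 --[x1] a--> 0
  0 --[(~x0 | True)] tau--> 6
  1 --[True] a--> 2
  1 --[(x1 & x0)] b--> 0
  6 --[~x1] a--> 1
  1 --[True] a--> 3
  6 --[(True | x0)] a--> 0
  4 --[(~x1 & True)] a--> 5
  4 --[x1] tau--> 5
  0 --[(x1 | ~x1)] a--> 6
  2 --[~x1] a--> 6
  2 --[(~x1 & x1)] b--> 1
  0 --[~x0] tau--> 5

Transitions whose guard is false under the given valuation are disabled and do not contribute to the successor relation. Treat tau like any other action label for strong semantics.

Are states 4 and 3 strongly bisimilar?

Answer: NOT BISIMILAR

Trace:
Refine partition for ~:
  P[0] = {{0,1,2,3,4,5,6}}
  P[1] = {{0,1,5,6},{2},{3},{4}}
  P[2] = {{0},{1},{2},{3},{4},{5},{6}}
Fixed point at round 3; 7 class(es).
4∈{4}, 3∈{3}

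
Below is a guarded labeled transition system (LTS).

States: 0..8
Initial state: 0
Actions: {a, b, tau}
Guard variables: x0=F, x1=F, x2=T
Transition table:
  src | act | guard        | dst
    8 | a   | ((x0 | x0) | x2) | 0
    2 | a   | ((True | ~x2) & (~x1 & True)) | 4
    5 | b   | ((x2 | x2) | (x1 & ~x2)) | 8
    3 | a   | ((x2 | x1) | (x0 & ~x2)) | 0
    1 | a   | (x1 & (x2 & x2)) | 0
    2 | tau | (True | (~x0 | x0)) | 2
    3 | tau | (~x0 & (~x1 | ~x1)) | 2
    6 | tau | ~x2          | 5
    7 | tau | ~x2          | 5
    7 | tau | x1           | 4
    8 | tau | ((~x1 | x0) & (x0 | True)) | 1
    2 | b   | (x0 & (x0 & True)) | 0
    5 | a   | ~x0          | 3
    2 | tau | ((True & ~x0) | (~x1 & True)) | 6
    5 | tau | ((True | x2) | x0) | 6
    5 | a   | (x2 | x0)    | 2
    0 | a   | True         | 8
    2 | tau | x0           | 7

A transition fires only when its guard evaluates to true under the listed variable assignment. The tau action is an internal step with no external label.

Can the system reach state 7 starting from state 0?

Answer: UNREACHABLE

Trace:
After dropping false guards: 12 live edges.
Layer 0: {0}
Layer 1: {8}  cumulative {0,8}
Layer 2: {1}  cumulative {0,1,8}
Reachable = {0,1,8}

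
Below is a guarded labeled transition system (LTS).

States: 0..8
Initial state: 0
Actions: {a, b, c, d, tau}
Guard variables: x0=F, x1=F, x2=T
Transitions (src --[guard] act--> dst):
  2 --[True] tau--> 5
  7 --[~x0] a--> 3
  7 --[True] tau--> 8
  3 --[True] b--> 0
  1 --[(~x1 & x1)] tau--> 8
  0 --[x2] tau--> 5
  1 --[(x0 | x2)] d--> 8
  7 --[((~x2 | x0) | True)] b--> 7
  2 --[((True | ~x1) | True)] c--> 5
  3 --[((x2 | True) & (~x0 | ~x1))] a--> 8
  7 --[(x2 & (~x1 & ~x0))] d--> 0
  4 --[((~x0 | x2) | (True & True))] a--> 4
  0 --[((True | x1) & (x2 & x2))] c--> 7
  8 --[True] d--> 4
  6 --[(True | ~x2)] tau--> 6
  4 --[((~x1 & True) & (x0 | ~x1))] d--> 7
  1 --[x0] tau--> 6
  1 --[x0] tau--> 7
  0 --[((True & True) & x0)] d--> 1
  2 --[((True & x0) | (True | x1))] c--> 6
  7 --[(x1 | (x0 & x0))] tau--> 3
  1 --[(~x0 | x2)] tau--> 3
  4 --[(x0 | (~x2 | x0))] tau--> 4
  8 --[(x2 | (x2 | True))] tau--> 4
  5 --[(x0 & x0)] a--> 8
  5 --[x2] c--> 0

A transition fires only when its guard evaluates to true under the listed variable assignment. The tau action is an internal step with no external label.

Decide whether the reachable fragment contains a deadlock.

Reachable = {0,3,4,5,7,8}
  0: c→7  tau→5  [deg 2]
  3: a→8  b→0  [deg 2]
  4: a→4  d→7  [deg 2]
  5: c→0  [deg 1]
  7: a→3  b→7  d→0  tau→8  [deg 4]
  8: d→4  tau→4  [deg 2]

Answer: DEADLOCK-FREE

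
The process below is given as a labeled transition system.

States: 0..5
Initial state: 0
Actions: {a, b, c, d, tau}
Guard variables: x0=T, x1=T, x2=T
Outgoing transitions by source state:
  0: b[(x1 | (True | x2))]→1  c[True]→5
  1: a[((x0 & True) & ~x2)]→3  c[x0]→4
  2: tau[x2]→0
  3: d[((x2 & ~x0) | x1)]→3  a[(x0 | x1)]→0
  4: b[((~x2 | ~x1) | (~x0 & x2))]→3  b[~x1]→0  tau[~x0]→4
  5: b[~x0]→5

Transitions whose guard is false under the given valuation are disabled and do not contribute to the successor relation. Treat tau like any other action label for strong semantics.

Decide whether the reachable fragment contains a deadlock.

Reach set: {0,1,4,5}
  0: b→1  c→5  [deg 2]
  1: c→4  [deg 1]
  4: ∅  [deadlock]
  5: ∅  [deadlock]
witness 4: b·c

Answer: DEADLOCK at state 4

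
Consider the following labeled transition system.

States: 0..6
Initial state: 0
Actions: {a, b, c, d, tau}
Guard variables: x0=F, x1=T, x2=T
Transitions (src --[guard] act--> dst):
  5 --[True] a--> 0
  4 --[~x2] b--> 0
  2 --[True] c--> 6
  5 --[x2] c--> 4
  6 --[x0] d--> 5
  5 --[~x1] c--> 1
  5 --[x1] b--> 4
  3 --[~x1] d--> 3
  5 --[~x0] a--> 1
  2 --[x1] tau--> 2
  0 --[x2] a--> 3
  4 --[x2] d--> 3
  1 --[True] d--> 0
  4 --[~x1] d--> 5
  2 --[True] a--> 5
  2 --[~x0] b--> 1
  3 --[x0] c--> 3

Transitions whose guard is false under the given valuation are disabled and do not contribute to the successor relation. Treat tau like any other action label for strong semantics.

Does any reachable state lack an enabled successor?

Reach set: {0,3}
  0: a→3  [1 exit(s)]
  3: ∅  [deadlock]
witness 3: a

Answer: DEADLOCK at state 3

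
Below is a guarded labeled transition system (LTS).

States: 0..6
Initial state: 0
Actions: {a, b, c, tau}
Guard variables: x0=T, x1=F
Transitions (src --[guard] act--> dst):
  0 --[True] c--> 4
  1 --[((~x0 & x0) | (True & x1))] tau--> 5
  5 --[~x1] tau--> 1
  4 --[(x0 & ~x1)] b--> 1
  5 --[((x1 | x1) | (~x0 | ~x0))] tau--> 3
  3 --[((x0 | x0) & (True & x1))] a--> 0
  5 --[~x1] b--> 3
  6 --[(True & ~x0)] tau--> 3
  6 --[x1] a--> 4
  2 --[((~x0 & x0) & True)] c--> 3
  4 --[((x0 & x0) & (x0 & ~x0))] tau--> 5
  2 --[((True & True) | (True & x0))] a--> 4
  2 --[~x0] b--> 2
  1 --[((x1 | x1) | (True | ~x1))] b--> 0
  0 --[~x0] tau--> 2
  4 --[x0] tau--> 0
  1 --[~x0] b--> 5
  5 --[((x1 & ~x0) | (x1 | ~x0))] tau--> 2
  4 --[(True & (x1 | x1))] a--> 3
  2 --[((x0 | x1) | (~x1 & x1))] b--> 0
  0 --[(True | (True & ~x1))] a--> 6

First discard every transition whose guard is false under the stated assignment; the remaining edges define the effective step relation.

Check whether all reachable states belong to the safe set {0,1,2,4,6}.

Answer: INVARIANT HOLDS

Trace:
Safe = {0,1,2,4,6}
Reach set: {0,1,4,6}
  0: ✓
  1: ✓
  4: ✓
  6: ✓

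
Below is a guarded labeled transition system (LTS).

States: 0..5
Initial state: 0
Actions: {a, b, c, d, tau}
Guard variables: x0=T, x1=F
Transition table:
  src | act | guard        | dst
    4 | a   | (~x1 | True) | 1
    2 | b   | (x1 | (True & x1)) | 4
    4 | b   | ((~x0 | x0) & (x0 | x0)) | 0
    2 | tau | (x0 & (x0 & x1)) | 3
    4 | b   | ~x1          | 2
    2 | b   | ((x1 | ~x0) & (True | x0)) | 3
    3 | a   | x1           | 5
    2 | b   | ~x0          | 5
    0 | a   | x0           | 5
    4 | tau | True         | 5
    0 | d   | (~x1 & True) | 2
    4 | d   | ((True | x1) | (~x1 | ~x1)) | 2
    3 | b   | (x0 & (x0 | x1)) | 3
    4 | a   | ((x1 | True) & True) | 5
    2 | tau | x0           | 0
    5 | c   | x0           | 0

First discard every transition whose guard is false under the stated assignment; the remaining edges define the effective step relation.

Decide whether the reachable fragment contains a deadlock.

Answer: DEADLOCK-FREE

Trace:
Reachable = {0,2,5}
  0: a→5  d→2  [2 exit(s)]
  2: tau→0  [1 exit(s)]
  5: c→0  [1 exit(s)]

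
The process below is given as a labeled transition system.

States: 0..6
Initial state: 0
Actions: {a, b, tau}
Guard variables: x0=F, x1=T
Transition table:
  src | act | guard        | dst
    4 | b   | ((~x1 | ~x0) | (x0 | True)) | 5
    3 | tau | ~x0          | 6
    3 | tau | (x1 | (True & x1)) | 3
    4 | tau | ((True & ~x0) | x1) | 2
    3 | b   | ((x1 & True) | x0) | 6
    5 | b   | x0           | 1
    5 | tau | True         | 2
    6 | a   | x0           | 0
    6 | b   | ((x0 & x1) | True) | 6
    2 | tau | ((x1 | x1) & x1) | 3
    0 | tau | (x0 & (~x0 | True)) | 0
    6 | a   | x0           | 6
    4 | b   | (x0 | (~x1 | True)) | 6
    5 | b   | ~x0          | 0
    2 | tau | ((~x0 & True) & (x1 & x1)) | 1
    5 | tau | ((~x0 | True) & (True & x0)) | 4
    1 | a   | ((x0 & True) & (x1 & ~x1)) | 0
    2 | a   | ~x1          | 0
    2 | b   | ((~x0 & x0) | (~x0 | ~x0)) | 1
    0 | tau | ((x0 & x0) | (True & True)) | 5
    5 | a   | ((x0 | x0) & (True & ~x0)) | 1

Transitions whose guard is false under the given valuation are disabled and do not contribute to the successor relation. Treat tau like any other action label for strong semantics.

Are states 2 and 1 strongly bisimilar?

Compute ~ classes (split until stable):
  round 0: {{0,1,2,3,4,5,6}}
  round 1: {{0},{1},{2,3,4,5},{6}}
  round 2: {{0},{1},{2},{3},{4},{5},{6}}
Fixed point at round 3; 7 class(es).
class of 2: {2}; class of 1: {1}

Answer: NOT BISIMILAR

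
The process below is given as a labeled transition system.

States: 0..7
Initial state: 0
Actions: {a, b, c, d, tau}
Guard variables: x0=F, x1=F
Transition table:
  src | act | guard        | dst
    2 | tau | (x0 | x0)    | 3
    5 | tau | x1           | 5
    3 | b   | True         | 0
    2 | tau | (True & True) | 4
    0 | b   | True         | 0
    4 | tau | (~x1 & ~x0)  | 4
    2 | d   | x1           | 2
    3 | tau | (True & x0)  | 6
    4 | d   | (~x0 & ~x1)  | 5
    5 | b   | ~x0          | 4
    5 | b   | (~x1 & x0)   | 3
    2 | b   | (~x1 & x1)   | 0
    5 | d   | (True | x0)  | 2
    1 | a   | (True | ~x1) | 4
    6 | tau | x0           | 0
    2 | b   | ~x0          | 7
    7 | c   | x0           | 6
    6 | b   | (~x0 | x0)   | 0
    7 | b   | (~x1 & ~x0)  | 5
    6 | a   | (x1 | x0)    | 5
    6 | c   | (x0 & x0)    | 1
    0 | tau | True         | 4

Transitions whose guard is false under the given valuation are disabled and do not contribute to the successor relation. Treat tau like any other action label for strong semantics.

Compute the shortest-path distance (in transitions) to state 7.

Layered search for 7:
  L0 = {0}
  L1 = {4}
  L2 = {5}
  L3 = {2}
  L4 = {7}
first hit 7 at d=4 via tau·d·d·b

Answer: 4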